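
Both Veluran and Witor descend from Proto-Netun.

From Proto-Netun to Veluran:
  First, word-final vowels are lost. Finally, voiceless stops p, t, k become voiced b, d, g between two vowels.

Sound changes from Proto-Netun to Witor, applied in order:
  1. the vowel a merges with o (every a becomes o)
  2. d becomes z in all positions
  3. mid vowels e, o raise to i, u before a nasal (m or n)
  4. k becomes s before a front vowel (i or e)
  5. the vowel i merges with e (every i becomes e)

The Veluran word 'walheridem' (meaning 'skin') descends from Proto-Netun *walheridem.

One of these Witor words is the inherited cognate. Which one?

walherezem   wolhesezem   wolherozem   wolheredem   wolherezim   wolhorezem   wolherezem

Witor: start from *walheridem.
  rule 1 (vowel merger): walheridem → wolheridem
  rule 2 (unconditioned shift): wolheridem → wolherizem
  rule 3 (pre-nasal raising): wolherizem → wolherizim
  rule 4: no change — wolherizim
  rule 5 (vowel merger): wolherizim → wolherezem
  ⇒ Witor wolherezem
Only 'wolherezem' matches the regular Witor development of *walheridem.

wolherezem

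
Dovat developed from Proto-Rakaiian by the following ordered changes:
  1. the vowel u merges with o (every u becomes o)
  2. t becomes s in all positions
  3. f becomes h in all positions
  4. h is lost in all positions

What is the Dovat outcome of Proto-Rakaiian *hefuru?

Dovat: start from *hefuru.
  rule 1 (vowel merger): hefuru → heforo
  rule 2: no change — heforo
  rule 3 (unconditioned shift): heforo → hehoro
  rule 4 (h-loss): hehoro → eoro
  ⇒ Dovat eoro

eoro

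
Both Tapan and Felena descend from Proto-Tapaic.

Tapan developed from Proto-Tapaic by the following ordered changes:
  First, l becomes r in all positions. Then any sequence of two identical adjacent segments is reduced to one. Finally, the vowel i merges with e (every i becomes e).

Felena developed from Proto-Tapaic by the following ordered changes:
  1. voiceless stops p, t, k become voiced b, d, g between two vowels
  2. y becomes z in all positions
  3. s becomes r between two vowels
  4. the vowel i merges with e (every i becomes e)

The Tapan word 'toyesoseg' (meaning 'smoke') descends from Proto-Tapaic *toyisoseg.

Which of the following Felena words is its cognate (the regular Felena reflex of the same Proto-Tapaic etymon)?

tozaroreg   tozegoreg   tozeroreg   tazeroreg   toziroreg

tozeroreg

Felena: start from *toyisoseg.
  rule 1: no change — toyisoseg
  rule 2 (unconditioned shift): toyisoseg → tozisoseg
  rule 3 (rhotacism): tozisoseg → toziroreg
  rule 4 (vowel merger): toziroreg → tozeroreg
  ⇒ Felena tozeroreg
The other candidates each miss or misapply at least one Felena change.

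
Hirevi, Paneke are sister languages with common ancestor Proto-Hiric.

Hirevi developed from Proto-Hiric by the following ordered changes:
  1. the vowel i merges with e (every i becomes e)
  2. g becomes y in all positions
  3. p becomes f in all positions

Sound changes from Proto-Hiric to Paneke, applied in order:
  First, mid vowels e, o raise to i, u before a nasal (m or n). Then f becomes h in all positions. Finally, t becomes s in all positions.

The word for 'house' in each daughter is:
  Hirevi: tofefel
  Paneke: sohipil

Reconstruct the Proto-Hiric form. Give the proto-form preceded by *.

Position 1: Hirevi has t, Paneke has s. Hirevi preserves t here (none of its changes turn any other segment into t), so the proto-segment is *t.
Position 5: Hirevi has f, Paneke has p. Paneke preserves p here (none of its changes turn any other segment into p), so the proto-segment is *p.
Position 6: Hirevi has e, Paneke has i. Taking the neighbouring segments as reconstructed: Hirevi e could go back to *e or *i; Paneke i can only go back to *i — the one source consistent with every daughter is *i.
Verify the candidate proto-form against each daughter:
Hirevi: *tofipil > tofepel > tofefel  (by vowel merger, unconditioned shift)
Paneke: *tofipil > tohipil > sohipil  (by unconditioned shift, unconditioned shift)
*tofipil is the unique common source.

*tofipil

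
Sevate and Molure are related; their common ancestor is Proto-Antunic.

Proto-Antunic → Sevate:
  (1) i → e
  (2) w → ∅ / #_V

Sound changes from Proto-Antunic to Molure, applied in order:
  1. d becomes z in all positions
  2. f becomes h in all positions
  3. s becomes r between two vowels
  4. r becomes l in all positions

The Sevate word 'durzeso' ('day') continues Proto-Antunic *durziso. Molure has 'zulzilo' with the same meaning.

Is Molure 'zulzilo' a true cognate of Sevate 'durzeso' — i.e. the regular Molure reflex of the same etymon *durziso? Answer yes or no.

yes

Derive the expected Molure reflex of *durziso:
Molure: *durziso > zurziso > zurziro > zulzilo  (by unconditioned shift, rhotacism, unconditioned shift)
Molure 'zulzilo' matches the regular reflex exactly, so the pair is cognate.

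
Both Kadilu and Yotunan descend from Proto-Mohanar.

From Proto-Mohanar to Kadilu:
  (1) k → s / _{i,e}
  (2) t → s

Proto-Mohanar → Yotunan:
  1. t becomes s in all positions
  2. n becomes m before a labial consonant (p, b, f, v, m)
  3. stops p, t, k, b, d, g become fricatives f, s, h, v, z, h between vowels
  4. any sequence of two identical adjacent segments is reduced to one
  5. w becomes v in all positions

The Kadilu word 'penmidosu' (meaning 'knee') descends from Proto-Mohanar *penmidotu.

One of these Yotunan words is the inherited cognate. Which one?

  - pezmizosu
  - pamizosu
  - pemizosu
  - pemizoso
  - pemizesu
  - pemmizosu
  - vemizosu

pemizosu

Yotunan: *penmidotu > penmidosu > pemmidosu > pemmizosu > pemizosu  (by unconditioned shift, nasal place assimilation, intervocalic lenition, degemination)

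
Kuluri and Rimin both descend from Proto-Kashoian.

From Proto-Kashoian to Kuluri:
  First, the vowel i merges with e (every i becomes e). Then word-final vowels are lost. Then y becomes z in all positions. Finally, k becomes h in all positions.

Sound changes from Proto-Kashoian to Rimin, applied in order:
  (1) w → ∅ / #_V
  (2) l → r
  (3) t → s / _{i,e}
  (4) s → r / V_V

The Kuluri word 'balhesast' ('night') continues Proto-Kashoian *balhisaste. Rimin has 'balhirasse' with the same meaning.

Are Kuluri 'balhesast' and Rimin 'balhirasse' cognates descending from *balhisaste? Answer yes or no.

Derive the expected Rimin reflex of *balhisaste:
Rimin: *balhisaste > barhisaste > barhisasse > barhirasse  (by unconditioned shift, palatalisation, rhotacism)
The regular Rimin reflex would be 'barhirasse', but the attested form is 'balhirasse'. The correspondence is irregular, so they are not cognates (the Rimin form has a different source).

no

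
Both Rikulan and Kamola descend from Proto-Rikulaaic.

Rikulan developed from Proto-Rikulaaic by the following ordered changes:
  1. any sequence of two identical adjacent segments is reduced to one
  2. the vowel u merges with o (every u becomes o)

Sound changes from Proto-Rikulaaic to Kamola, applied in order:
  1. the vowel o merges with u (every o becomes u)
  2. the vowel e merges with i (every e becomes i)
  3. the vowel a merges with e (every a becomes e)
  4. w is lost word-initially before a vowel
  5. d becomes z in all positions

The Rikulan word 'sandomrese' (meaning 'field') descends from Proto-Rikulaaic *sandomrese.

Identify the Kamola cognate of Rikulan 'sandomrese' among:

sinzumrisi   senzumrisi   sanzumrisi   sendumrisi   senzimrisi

senzumrisi

Kamola: start from *sandomrese.
  rule 1 (vowel merger): sandomrese → sandumrese
  rule 2 (vowel merger): sandumrese → sandumrisi
  rule 3 (vowel merger): sandumrisi → sendumrisi
  rule 4: no change — sendumrisi
  rule 5 (unconditioned shift): sendumrisi → senzumrisi
  ⇒ Kamola senzumrisi
The other candidates each miss or misapply at least one Kamola change.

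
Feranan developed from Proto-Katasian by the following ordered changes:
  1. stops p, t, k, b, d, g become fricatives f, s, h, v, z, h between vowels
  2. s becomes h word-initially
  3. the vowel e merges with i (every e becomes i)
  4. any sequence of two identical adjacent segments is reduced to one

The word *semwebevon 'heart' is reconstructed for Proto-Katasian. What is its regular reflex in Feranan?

himwivivon

Feranan: *semwebevon > semwevevon > hemwevevon > himwivivon  (by intervocalic lenition, debuccalisation, vowel merger)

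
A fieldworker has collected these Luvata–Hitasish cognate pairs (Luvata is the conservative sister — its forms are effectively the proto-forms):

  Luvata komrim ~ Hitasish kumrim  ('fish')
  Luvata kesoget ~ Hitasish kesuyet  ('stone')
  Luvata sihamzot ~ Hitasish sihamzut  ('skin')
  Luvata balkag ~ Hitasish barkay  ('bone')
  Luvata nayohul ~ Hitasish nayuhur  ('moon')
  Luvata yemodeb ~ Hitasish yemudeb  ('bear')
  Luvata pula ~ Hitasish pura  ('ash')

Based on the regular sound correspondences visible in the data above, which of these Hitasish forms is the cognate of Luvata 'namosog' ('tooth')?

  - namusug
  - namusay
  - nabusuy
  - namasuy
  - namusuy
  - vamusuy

namusuy

kesoget ~ kesuyet, sihamzot ~ sihamzut — Luvata o corresponds to Hitasish u after a consonant, before a consonant other than r, m, n, p, b, f, v.
balkag ~ barkay — Luvata g corresponds to Hitasish y word-finally.
Applying these to Luvata 'namosog':
  namosog → namusog   (o→u after a consonant, before a consonant other than r, m, n, p, b, f, v)
  namusog → namusug   (o→u after a consonant, before a consonant other than r, m, n, p, b, f, v)
  namusug → namusuy   (g→y word-finally)
So the Hitasish cognate is 'namusuy'.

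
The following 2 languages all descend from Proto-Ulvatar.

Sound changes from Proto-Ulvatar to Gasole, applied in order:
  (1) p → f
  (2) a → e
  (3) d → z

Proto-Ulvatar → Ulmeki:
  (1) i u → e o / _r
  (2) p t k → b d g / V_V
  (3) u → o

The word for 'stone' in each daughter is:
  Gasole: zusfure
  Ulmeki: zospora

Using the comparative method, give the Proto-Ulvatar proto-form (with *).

Position 7: Gasole has e, Ulmeki has a. Ulmeki preserves a here (none of its changes turn any other segment into a), so the proto-segment is *a.
Position 2: Gasole has u, Ulmeki has o. Gasole preserves u here (none of its changes turn any other segment into u), so the proto-segment is *u.
Continuing position by position gives *zuspura; check it forward:
Gasole: start from *zuspura.
  rule 1 (unconditioned shift): zuspura → zusfura
  rule 2 (vowel merger): zusfura → zusfure
  rule 3: no change — zusfure
  ⇒ Gasole zusfure
Ulmeki: *zuspura
  zuspura → zuspora   [pre-rhotic lowering]
  zuspora (rule 2 does not apply)
  zuspora → zospora   [vowel merger]
  giving Ulmeki zospora.
*zuspura is the unique common source.

*zuspura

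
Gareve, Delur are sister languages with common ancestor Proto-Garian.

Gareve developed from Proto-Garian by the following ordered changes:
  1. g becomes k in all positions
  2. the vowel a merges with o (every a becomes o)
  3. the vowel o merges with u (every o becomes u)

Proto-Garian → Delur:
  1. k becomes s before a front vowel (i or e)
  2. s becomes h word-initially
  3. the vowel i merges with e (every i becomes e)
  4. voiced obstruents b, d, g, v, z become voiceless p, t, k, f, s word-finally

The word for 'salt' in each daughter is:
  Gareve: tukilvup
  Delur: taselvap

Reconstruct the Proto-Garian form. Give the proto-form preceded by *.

Position 2: Gareve has u, Delur has a. Delur preserves a here (none of its changes turn any other segment into a), so the proto-segment is *a.
Position 3: Gareve has k, Delur has s. Taking the neighbouring segments as reconstructed: Gareve k could go back to *k or *g; Delur s could go back to *k or *s — the one source consistent with every daughter is *k.
Position 7: Gareve has u, Delur has a. Delur preserves a here (none of its changes turn any other segment into a), so the proto-segment is *a.
Verify the candidate proto-form against each daughter:
Gareve: *takilvap
  takilvap (rule 1 does not apply)
  takilvap → tokilvop   [vowel merger]
  tokilvop → tukilvup   [vowel merger]
  giving Gareve tukilvup.
Delur: *takilvap
  takilvap → tasilvap   [palatalisation]
  tasilvap (rule 2 does not apply)
  tasilvap → taselvap   [vowel merger]
  taselvap (rule 4 does not apply)
  giving Delur taselvap.
Only *takilvap yields all of Gareve tukilvup, Delur taselvap.

*takilvap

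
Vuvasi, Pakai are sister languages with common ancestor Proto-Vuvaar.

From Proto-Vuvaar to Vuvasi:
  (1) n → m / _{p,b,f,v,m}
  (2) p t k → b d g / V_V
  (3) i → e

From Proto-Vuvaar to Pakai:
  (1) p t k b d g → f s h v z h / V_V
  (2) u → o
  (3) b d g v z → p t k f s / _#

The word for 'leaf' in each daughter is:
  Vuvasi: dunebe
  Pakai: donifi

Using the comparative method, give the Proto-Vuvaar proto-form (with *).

Position 5: Vuvasi has b, Pakai has f. Taking the neighbouring segments as reconstructed: Vuvasi b could go back to *p or *b; Pakai f could go back to *p or *f — the one source consistent with every daughter is *p.
Position 4: Vuvasi has e, Pakai has i. Pakai preserves i here (none of its changes turn any other segment into i), so the proto-segment is *i.
Verify the candidate proto-form against each daughter:
Vuvasi: *dunipi
  dunipi (rule 1 does not apply)
  dunipi → dunibi   [intervocalic voicing]
  dunibi → dunebe   [vowel merger]
  giving Vuvasi dunebe.
Pakai: *dunipi
  dunipi → dunifi   [intervocalic lenition]
  dunifi → donifi   [vowel merger]
  donifi (rule 3 does not apply)
  giving Pakai donifi.
*dunipi is the unique common source.

*dunipi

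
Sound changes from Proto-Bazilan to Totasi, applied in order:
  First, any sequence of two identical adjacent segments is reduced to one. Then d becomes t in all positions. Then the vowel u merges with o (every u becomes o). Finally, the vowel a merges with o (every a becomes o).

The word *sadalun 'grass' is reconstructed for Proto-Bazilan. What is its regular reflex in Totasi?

sotolon

Totasi: *sadalun > satalun > satalon > sotolon  (by unconditioned shift, vowel merger, vowel merger)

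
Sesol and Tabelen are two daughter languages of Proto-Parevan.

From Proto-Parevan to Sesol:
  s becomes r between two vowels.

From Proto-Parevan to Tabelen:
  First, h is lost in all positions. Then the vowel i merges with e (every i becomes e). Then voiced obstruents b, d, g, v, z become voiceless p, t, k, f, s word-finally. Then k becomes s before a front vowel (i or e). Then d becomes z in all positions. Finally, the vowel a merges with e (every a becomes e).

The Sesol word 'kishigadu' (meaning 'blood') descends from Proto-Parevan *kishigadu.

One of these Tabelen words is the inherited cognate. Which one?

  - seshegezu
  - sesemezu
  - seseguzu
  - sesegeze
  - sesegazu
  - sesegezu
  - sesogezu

sesegezu

Tabelen: start from *kishigadu.
  rule 1 (h-loss): kishigadu → kisigadu
  rule 2 (vowel merger): kisigadu → kesegadu
  rule 3: no change — kesegadu
  rule 4 (palatalisation): kesegadu → sesegadu
  rule 5 (unconditioned shift): sesegadu → sesegazu
  rule 6 (vowel merger): sesegazu → sesegezu
  ⇒ Tabelen sesegezu
Only 'sesegezu' matches the regular Tabelen development of *kishigadu.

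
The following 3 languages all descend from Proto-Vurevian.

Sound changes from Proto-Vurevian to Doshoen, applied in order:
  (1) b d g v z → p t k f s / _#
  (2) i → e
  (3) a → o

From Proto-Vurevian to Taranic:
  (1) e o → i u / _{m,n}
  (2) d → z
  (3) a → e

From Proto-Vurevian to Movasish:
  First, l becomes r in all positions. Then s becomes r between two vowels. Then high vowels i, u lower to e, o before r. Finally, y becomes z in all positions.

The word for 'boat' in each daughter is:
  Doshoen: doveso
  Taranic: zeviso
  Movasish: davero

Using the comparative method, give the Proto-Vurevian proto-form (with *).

*daviso

Position 2: Doshoen has o, Taranic has e, Movasish has a. Movasish preserves a here (none of its changes turn any other segment into a), so the proto-segment is *a.
Position 5: Doshoen has s, Taranic has s, Movasish has r. Taranic preserves s here (none of its changes turn any other segment into s), so the proto-segment is *s.
Position 4: Doshoen has e, Taranic has i, Movasish has e. Taking the neighbouring segments as reconstructed: Doshoen e could go back to *e or *i; Taranic i can only go back to *i; Movasish e could go back to *e or *i — the one source consistent with every daughter is *i.
Continuing position by position gives *daviso; check it forward:
Doshoen: start from *daviso.
  rule 1: no change — daviso
  rule 2 (vowel merger): daviso → daveso
  rule 3 (vowel merger): daveso → doveso
  ⇒ Doshoen doveso
Taranic: *daviso > zaviso > zeviso  (by unconditioned shift, vowel merger)
Movasish: start from *daviso.
  rule 1: no change — daviso
  rule 2 (rhotacism): daviso → daviro
  rule 3 (pre-rhotic lowering): daviro → davero
  rule 4: no change — davero
  ⇒ Movasish davero
*daviso is the unique common source.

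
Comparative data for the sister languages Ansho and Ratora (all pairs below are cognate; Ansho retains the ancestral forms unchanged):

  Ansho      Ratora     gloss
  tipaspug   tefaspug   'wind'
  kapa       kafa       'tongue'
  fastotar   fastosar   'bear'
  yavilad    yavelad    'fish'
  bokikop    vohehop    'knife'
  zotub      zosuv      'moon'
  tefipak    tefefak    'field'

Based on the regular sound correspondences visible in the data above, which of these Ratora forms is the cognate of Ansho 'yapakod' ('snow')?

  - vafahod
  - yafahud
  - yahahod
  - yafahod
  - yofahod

tipaspug ~ tefaspug, kapa ~ kafa — Ansho p corresponds to Ratora f between vowels (before a back vowel).
bokikop ~ vohehop — Ansho k corresponds to Ratora h between vowels (before a back vowel).
Applying these to Ansho 'yapakod':
  yapakod → yafakod   (p→f between vowels (before a back vowel))
  yafakod → yafahod   (k→h between vowels (before a back vowel))
So the Ratora cognate is 'yafahod'.

yafahod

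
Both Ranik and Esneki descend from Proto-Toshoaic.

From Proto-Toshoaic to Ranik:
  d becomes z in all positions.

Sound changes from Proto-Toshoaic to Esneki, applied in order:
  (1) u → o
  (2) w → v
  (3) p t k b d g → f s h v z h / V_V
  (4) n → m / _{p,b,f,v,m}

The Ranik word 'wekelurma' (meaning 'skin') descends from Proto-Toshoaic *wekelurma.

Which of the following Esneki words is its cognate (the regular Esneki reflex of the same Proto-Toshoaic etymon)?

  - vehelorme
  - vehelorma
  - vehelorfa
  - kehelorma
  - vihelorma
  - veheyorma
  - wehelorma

Esneki: *wekelurma > wekelorma > vekelorma > vehelorma  (by vowel merger, unconditioned shift, intervocalic lenition)

vehelorma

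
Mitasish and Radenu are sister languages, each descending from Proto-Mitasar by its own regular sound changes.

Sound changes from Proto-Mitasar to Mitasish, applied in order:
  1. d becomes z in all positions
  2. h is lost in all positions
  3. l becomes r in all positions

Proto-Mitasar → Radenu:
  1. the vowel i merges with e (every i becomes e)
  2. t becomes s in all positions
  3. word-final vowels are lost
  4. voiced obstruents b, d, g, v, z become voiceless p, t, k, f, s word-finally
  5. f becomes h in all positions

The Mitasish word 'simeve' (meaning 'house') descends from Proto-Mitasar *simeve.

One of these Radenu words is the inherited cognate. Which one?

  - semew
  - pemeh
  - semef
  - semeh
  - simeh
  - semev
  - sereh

Radenu: *simeve
  simeve → semeve   [vowel merger]
  semeve (rule 2 does not apply)
  semeve → semev   [apocope]
  semev → semef   [final devoicing]
  semef → semeh   [unconditioned shift]
  giving Radenu semeh.

semeh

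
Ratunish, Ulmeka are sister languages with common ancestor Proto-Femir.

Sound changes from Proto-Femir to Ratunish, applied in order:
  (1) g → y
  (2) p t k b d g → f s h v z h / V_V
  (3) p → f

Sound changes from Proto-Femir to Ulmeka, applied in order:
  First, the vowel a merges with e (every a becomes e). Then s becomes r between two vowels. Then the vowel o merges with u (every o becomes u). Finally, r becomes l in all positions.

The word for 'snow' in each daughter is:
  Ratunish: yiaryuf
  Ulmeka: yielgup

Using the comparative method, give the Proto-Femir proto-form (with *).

Position 3: Ratunish has a, Ulmeka has e. Ratunish preserves a here (none of its changes turn any other segment into a), so the proto-segment is *a.
Position 4: Ratunish has r, Ulmeka has l. Ratunish preserves r here (none of its changes turn any other segment into r), so the proto-segment is *r.
Position 7: Ratunish has f, Ulmeka has p. Ulmeka preserves p here (none of its changes turn any other segment into p), so the proto-segment is *p.
This points to *yiargup. Verify forward in each daughter:
Ratunish: *yiargup > yiaryup > yiaryuf  (by unconditioned shift, unconditioned shift)
Ulmeka: *yiargup
  yiargup → yiergup   [vowel merger]
  yiergup (rule 2 does not apply)
  yiergup (rule 3 does not apply)
  yiergup → yielgup   [unconditioned shift]
  giving Ulmeka yielgup.
Only *yiargup yields all of Ratunish yiaryuf, Ulmeka yielgup.

*yiargup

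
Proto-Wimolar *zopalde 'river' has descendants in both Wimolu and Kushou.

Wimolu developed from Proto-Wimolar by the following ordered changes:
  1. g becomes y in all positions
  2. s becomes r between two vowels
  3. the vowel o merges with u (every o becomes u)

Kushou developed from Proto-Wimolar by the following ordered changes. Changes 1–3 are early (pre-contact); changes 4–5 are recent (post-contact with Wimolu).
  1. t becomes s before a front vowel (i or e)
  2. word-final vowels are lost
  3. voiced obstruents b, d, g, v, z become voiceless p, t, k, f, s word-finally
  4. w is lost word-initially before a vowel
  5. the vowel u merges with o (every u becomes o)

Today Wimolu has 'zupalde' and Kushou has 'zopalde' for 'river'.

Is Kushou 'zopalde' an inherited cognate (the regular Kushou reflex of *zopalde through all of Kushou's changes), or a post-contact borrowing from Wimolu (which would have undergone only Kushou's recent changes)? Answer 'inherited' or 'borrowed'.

If inherited, *zopalde would pass through all of Kushou's changes:
Kushou: *zopalde > zopald > zopalt  (by apocope, final devoicing)
If borrowed from Wimolu 'zupalde' after the early changes, it would undergo only the recent ones:
  rule 4 (glide loss): no change (zupalde)
  rule 5 (vowel merger): zupalde → zopalde
  ⇒ as a loan: zopalde
Kushou 'zopalde' matches the loan outcome 'zopalde', not the inherited 'zopalt' — it skipped the early Kushou changes, so it was borrowed from Wimolu.

borrowed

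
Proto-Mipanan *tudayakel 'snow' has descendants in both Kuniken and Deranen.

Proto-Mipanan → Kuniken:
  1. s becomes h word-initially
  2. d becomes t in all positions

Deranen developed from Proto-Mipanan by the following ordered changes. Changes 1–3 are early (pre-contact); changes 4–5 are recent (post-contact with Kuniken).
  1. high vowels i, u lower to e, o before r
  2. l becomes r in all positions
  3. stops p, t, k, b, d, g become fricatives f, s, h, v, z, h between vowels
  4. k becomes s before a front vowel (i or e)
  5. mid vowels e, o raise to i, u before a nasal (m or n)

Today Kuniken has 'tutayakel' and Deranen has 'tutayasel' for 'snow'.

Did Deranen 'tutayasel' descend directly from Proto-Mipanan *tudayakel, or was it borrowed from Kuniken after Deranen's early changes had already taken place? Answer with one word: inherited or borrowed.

If inherited, *tudayakel would pass through all of Deranen's changes:
Deranen: *tudayakel > tudayaker > tuzayaher  (by unconditioned shift, intervocalic lenition)
If borrowed from Kuniken 'tutayakel' after the early changes, it would undergo only the recent ones:
  rule 4 (palatalisation): tutayakel → tutayasel
  rule 5 (pre-nasal raising): no change (tutayasel)
  ⇒ as a loan: tutayasel
Deranen 'tutayasel' matches the loan outcome 'tutayasel', not the inherited 'tuzayaher' — it skipped the early Deranen changes, so it was borrowed from Kuniken.

borrowed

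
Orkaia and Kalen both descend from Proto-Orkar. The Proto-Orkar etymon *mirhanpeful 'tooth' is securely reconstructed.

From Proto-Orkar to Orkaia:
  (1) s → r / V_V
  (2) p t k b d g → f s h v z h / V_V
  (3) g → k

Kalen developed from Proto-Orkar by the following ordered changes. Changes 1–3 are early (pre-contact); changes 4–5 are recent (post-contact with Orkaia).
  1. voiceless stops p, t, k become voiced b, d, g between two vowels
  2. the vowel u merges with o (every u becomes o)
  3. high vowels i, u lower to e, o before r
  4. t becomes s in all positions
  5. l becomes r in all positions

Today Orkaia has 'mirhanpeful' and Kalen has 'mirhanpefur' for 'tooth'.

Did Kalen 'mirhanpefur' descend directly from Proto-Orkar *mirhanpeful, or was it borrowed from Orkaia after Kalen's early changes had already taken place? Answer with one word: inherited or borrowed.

If inherited, *mirhanpeful would pass through all of Kalen's changes:
Kalen: *mirhanpeful
  mirhanpeful (rule 1 does not apply)
  mirhanpeful → mirhanpefol   [vowel merger]
  mirhanpefol → merhanpefol   [pre-rhotic lowering]
  merhanpefol (rule 4 does not apply)
  merhanpefol → merhanpefor   [unconditioned shift]
  giving Kalen merhanpefor.
If borrowed from Orkaia 'mirhanpeful' after the early changes, it would undergo only the recent ones:
  rule 4 (unconditioned shift): no change (mirhanpeful)
  rule 5 (unconditioned shift): mirhanpeful → mirhanpefur
  ⇒ as a loan: mirhanpefur
Kalen 'mirhanpefur' matches the loan outcome 'mirhanpefur', not the inherited 'merhanpefor' — it skipped the early Kalen changes, so it was borrowed from Orkaia.

borrowed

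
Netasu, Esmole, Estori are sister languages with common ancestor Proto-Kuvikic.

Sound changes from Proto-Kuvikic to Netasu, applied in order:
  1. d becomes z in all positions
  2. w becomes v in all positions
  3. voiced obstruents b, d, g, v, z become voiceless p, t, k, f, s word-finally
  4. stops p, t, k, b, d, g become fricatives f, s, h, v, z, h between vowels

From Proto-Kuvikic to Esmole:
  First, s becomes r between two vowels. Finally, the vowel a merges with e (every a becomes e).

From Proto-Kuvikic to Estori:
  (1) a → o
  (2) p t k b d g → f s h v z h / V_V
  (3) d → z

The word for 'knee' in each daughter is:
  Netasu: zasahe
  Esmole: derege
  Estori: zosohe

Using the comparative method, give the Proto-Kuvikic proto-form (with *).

Position 3: Netasu has s, Esmole has r, Estori has s. Taking the neighbouring segments as reconstructed: Netasu s could go back to *t or *s; Esmole r could go back to *s or *r; Estori s could go back to *t or *s — the one source consistent with every daughter is *s.
Position 4: Netasu has a, Esmole has e, Estori has o. Netasu preserves a here (none of its changes turn any other segment into a), so the proto-segment is *a.
Position 1: Netasu has z, Esmole has d, Estori has z. Esmole preserves d here (none of its changes turn any other segment into d), so the proto-segment is *d.
Continuing position by position gives *dasage; check it forward:
Netasu: *dasage
  dasage → zasage   [unconditioned shift]
  zasage (rule 2 does not apply)
  zasage (rule 3 does not apply)
  zasage → zasahe   [intervocalic lenition]
  giving Netasu zasahe.
Esmole: *dasage
  dasage → darage   [rhotacism]
  darage → derege   [vowel merger]
  giving Esmole derege.
Estori: *dasage > dosoge > dosohe > zosohe  (by vowel merger, intervocalic lenition, unconditioned shift)
No other proto-form is consistent with every reflex, so the reconstruction is *dasage.

*dasage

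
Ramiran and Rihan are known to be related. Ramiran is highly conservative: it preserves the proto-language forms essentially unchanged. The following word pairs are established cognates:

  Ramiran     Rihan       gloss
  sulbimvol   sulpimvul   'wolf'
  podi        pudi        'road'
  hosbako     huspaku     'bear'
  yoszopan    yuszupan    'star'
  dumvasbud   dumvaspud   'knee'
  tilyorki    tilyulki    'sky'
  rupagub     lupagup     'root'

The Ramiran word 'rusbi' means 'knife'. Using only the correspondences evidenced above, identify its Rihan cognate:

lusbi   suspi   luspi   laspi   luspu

rupagub ~ lupagup — Ramiran r corresponds to Rihan l word-initially before a back vowel.
sulbimvol ~ sulpimvul — Ramiran b corresponds to Rihan p after a consonant, before a front vowel.
Applying these to Ramiran 'rusbi':
  rusbi → lusbi   (r→l word-initially before a back vowel)
  lusbi → luspi   (b→p after a consonant, before a front vowel)
So the Rihan cognate is 'luspi'.

luspi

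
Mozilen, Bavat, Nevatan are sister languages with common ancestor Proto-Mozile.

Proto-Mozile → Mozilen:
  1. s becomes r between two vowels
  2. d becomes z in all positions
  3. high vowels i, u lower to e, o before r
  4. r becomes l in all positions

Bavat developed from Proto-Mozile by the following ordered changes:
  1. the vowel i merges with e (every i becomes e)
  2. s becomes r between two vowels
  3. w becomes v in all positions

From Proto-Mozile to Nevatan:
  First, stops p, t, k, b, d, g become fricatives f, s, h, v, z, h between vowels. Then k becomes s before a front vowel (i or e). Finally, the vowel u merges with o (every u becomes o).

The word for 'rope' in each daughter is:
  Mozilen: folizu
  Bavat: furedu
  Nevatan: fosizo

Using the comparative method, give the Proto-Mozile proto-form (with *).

*fusidu

Position 3: Mozilen has l, Bavat has r, Nevatan has s. Taking the neighbouring segments as reconstructed: Mozilen l could go back to *s or *r; Bavat r could go back to *s or *r; Nevatan s could go back to *t or *s — the one source consistent with every daughter is *s.
Position 4: Mozilen has i, Bavat has e, Nevatan has i. Mozilen preserves i here (none of its changes turn any other segment into i), so the proto-segment is *i.
Position 6: Mozilen has u, Bavat has u, Nevatan has o. Mozilen preserves u here (none of its changes turn any other segment into u), so the proto-segment is *u.
This points to *fusidu. Verify forward in each daughter:
Mozilen: *fusidu > furidu > furizu > forizu > folizu  (by rhotacism, unconditioned shift, pre-rhotic lowering, unconditioned shift)
Bavat: start from *fusidu.
  rule 1 (vowel merger): fusidu → fusedu
  rule 2 (rhotacism): fusedu → furedu
  rule 3: no change — furedu
  ⇒ Bavat furedu
Nevatan: *fusidu > fusizu > fosizo  (by intervocalic lenition, vowel merger)
*fusidu is the unique common source.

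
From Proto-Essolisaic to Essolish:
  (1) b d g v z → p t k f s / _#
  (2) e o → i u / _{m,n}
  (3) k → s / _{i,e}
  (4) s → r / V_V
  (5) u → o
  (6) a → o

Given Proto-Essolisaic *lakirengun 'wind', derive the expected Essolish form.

loriringon

Essolish: start from *lakirengun.
  rule 1: no change — lakirengun
  rule 2 (pre-nasal raising): lakirengun → lakiringun
  rule 3 (palatalisation): lakiringun → lasiringun
  rule 4 (rhotacism): lasiringun → lariringun
  rule 5 (vowel merger): lariringun → lariringon
  rule 6 (vowel merger): lariringon → loriringon
  ⇒ Essolish loriringon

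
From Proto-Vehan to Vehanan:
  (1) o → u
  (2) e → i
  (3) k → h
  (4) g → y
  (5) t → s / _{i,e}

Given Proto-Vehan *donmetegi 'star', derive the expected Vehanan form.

Vehanan: start from *donmetegi.
  rule 1 (vowel merger): donmetegi → dunmetegi
  rule 2 (vowel merger): dunmetegi → dunmitigi
  rule 3: no change — dunmitigi
  rule 4 (unconditioned shift): dunmitigi → dunmitiyi
  rule 5 (palatalisation): dunmitiyi → dunmisiyi
  ⇒ Vehanan dunmisiyi

dunmisiyi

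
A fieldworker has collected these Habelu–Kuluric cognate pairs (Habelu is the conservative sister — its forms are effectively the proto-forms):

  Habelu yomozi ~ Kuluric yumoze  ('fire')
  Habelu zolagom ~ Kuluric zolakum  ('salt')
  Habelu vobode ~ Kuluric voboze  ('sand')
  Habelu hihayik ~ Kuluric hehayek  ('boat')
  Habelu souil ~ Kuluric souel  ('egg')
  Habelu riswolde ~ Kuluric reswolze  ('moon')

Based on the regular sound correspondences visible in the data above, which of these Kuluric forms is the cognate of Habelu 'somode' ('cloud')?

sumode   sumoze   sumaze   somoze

yomozi ~ yumoze, zolagom ~ zolakum — Habelu o corresponds to Kuluric u after a consonant, before a nasal.
vobode ~ voboze — Habelu d corresponds to Kuluric z between vowels (before a front vowel).
Applying these to Habelu 'somode':
  somode → sumode   (o→u after a consonant, before a nasal)
  sumode → sumoze   (d→z between vowels (before a front vowel))
So the Kuluric cognate is 'sumoze'.

sumoze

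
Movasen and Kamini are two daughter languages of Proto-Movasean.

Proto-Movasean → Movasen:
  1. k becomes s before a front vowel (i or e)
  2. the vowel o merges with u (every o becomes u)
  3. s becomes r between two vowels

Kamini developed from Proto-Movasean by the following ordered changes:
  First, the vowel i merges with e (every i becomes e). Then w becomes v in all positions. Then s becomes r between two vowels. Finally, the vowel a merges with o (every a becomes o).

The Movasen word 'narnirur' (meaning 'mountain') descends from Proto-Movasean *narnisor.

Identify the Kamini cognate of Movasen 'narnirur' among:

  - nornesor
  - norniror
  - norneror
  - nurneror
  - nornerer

Kamini: *narnisor > narnesor > narneror > norneror  (by vowel merger, rhotacism, vowel merger)
Among the options, 'norneror' alone shows every Kamini change applied in order.

norneror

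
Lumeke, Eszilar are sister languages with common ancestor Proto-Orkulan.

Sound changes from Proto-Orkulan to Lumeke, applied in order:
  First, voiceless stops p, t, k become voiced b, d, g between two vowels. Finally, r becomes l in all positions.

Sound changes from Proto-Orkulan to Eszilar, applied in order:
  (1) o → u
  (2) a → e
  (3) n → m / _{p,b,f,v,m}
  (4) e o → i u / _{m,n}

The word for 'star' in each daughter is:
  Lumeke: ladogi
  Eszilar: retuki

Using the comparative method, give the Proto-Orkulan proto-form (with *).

Position 3: Lumeke has d, Eszilar has t. Eszilar preserves t here (none of its changes turn any other segment into t), so the proto-segment is *t.
Position 2: Lumeke has a, Eszilar has e. Lumeke preserves a here (none of its changes turn any other segment into a), so the proto-segment is *a.
Position 4: Lumeke has o, Eszilar has u. Lumeke preserves o here (none of its changes turn any other segment into o), so the proto-segment is *o.
This points to *ratoki. Verify forward in each daughter:
Lumeke: start from *ratoki.
  rule 1 (intervocalic voicing): ratoki → radogi
  rule 2 (unconditioned shift): radogi → ladogi
  ⇒ Lumeke ladogi
Eszilar: *ratoki > ratuki > retuki  (by vowel merger, vowel merger)
Only *ratoki yields all of Lumeke ladogi, Eszilar retuki.

*ratoki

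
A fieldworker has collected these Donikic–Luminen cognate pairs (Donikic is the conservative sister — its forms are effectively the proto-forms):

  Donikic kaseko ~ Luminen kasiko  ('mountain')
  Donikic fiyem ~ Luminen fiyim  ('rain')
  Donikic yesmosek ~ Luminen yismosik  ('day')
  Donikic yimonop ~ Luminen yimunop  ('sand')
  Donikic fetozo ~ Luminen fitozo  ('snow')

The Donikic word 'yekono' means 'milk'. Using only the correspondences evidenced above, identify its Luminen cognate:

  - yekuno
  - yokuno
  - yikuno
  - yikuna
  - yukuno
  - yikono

kaseko ~ kasiko, yesmosek ~ yismosik — Donikic e corresponds to Luminen i after a consonant, before a consonant other than r, m, n, p, b, f, v.
yimonop ~ yimunop — Donikic o corresponds to Luminen u after a consonant, before a nasal.
Applying these to Donikic 'yekono':
  yekono → yikono   (e→i after a consonant, before a consonant other than r, m, n, p, b, f, v)
  yikono → yikuno   (o→u after a consonant, before a nasal)
So the Luminen cognate is 'yikuno'.

yikuno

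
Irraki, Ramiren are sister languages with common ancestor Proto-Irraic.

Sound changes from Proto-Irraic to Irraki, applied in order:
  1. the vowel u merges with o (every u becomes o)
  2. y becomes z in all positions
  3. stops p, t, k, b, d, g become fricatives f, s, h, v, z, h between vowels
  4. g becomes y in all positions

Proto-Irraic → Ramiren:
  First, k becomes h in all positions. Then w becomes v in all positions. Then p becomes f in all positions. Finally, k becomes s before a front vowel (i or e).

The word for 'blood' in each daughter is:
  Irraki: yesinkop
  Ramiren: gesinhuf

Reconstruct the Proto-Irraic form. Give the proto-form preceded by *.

*gesinkup

Position 1: Irraki has y, Ramiren has g. Ramiren preserves g here (none of its changes turn any other segment into g), so the proto-segment is *g.
Position 7: Irraki has o, Ramiren has u. Ramiren preserves u here (none of its changes turn any other segment into u), so the proto-segment is *u.
Continuing position by position gives *gesinkup; check it forward:
Irraki: *gesinkup
  gesinkup → gesinkop   [vowel merger]
  gesinkop (rule 2 does not apply)
  gesinkop (rule 3 does not apply)
  gesinkop → yesinkop   [unconditioned shift]
  giving Irraki yesinkop.
Ramiren: *gesinkup
  gesinkup → gesinhup   [unconditioned shift]
  gesinhup (rule 2 does not apply)
  gesinhup → gesinhuf   [unconditioned shift]
  gesinhuf (rule 4 does not apply)
  giving Ramiren gesinhuf.
*gesinkup is the unique common source.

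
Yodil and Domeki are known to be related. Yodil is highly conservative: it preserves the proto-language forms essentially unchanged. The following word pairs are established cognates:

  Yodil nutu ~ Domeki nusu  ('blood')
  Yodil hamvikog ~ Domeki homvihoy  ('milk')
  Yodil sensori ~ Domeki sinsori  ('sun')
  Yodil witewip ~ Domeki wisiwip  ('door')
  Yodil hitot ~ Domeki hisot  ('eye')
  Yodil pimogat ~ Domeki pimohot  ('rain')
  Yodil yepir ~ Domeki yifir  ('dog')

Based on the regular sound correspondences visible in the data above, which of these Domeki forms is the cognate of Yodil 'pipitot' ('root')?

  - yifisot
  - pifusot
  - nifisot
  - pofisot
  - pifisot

pifisot

yepir ~ yifir — Yodil p corresponds to Domeki f between vowels (before a front vowel).
hitot ~ hisot — Yodil t corresponds to Domeki s between vowels (before a back vowel).
Applying these to Yodil 'pipitot':
  pipitot → pifitot   (p→f between vowels (before a front vowel))
  pifitot → pifisot   (t→s between vowels (before a back vowel))
So the Domeki cognate is 'pifisot'.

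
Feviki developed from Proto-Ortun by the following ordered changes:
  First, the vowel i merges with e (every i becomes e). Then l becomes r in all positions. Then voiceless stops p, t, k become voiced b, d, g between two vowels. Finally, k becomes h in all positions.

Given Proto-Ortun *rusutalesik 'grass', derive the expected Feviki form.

Feviki: start from *rusutalesik.
  rule 1 (vowel merger): rusutalesik → rusutalesek
  rule 2 (unconditioned shift): rusutalesek → rusutaresek
  rule 3 (intervocalic voicing): rusutaresek → rusudaresek
  rule 4 (unconditioned shift): rusudaresek → rusudareseh
  ⇒ Feviki rusudareseh

rusudareseh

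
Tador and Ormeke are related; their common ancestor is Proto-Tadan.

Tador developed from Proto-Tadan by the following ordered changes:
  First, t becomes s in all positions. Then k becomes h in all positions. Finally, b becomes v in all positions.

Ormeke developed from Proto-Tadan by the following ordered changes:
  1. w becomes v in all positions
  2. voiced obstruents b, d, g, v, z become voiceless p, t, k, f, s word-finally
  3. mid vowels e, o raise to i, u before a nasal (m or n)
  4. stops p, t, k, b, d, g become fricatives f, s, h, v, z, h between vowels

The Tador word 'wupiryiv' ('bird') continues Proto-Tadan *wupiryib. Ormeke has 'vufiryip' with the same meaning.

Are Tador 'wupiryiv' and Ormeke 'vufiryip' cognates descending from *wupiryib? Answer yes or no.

Derive the expected Ormeke reflex of *wupiryib:
Ormeke: *wupiryib > vupiryib > vupiryip > vufiryip  (by unconditioned shift, final devoicing, intervocalic lenition)
Ormeke 'vufiryip' matches the regular reflex exactly, so the pair is cognate.

yes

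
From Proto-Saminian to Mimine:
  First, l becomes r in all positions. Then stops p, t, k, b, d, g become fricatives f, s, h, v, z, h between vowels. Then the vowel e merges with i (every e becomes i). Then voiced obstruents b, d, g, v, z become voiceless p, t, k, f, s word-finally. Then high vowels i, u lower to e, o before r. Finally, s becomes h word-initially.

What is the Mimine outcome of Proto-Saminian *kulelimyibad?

Mimine: *kulelimyibad
  kulelimyibad → kurerimyibad   [unconditioned shift]
  kurerimyibad → kurerimyivad   [intervocalic lenition]
  kurerimyivad → kuririmyivad   [vowel merger]
  kuririmyivad → kuririmyivat   [final devoicing]
  kuririmyivat → korerimyivat   [pre-rhotic lowering]
  korerimyivat (rule 6 does not apply)
  giving Mimine korerimyivat.

korerimyivat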